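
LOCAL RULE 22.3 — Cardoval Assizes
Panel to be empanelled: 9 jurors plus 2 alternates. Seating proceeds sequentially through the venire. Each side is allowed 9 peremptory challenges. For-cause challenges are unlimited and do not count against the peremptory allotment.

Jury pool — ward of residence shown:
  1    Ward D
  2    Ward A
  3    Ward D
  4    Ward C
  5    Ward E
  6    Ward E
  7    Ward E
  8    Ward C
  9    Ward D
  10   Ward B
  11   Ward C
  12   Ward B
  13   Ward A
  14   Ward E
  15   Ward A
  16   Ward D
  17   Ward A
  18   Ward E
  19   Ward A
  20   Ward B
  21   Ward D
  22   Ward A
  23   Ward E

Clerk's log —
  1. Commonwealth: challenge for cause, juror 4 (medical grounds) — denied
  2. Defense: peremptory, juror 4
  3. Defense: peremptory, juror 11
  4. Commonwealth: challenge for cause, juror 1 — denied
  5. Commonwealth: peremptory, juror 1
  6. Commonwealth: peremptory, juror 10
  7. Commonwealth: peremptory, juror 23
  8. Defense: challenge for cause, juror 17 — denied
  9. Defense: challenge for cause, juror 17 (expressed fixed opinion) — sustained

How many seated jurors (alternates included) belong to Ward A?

3

Removed: #1, #4, #10, #11, #17, #23.
Seated (11 incl. alternates): #2, #3, #5, #6, #7, #8, #9, #12, #13, #14, #15.
Of those, in Ward A: #2, #13, #15 → 3.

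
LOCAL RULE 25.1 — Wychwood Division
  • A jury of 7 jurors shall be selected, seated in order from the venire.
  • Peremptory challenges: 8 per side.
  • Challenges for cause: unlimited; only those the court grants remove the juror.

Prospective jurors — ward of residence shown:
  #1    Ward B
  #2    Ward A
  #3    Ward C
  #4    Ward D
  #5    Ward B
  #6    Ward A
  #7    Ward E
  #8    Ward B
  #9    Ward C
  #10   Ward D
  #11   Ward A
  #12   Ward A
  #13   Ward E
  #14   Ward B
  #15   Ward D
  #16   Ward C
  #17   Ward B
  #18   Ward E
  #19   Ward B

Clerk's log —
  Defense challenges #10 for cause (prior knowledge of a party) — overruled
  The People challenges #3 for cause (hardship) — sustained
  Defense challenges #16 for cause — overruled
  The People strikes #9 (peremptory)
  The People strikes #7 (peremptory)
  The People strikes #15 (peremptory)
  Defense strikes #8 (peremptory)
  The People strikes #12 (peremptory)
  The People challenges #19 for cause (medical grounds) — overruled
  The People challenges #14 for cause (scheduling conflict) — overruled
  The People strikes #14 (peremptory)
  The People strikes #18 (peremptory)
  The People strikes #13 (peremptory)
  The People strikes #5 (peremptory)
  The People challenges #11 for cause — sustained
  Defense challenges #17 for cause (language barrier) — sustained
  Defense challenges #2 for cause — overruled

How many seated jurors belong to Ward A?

Removed: #3, #5, #7, #8, #9, #11, #12, #13, #14, #15, #17, #18.
Seated jurors 1–7: #1, #2, #4, #6, #10, #16, #19.
Of those, in Ward A: #2, #6 → 2.

2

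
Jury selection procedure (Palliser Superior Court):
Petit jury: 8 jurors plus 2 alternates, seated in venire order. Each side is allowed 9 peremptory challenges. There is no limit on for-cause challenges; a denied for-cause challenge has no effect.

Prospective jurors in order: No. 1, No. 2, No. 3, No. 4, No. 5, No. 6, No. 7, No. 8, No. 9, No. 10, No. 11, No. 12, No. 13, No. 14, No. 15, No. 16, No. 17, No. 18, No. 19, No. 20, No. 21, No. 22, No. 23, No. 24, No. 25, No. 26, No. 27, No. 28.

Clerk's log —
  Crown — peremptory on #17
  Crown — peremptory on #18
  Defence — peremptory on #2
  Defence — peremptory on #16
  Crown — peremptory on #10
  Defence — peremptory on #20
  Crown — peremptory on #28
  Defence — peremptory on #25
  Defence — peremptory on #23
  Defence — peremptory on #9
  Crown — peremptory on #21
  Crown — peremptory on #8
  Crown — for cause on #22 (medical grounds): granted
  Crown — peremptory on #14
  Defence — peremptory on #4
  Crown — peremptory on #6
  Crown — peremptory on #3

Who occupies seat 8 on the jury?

Removed: #2, #3, #4, #6, #8, #9, #10, #14, #16, #17, #18, #20, #21, #22, #23, #25, #28.
Seating in order: seats 1–8 → #1, #5, #7, #11, #12, #13, #15, #19; alternates → #24, #26.
So seat 8 is #19.

19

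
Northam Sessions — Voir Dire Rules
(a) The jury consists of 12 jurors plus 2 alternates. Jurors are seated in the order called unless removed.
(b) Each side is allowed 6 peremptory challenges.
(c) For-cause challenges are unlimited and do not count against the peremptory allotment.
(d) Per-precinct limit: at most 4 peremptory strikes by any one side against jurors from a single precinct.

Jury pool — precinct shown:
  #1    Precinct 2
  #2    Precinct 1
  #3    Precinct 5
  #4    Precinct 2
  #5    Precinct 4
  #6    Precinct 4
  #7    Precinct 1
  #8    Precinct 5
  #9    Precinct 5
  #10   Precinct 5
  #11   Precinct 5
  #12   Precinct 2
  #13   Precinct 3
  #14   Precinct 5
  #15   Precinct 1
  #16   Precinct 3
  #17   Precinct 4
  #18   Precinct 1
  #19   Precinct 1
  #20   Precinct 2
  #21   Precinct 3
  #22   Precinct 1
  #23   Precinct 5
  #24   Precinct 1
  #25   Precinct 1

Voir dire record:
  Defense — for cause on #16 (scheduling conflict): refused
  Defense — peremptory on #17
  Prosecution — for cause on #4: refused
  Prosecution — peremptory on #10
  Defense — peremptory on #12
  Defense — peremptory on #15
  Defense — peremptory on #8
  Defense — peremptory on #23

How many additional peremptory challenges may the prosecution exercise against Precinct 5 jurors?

3

Prosecution peremptories so far: #10 — 1 of 6 used, 5 left overall.
Against Precinct 5: #10 — 1 used; per-precinct cap 4 leaves 3.
Binding limit: min(5, 3) = 3.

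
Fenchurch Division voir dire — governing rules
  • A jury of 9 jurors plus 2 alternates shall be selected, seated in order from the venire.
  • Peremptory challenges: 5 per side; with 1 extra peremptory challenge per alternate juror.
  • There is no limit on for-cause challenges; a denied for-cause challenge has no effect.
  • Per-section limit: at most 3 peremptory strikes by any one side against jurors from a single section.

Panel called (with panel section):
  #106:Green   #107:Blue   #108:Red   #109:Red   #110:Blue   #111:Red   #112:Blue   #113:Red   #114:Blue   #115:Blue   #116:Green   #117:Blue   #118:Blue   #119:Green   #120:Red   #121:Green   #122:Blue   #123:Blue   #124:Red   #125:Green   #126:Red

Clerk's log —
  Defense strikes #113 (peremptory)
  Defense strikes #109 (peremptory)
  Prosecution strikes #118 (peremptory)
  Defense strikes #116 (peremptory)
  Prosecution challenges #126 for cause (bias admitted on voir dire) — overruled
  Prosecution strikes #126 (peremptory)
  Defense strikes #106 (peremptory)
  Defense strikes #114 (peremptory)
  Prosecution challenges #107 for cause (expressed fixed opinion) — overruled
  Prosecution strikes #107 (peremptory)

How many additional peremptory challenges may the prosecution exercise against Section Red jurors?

2

Prosecution peremptories so far: #118, #126, #107 — 3 of 7 used, 4 left overall.
Against Section Red: #126 — 1 used; per-section cap 3 leaves 2.
Binding limit: min(4, 2) = 2.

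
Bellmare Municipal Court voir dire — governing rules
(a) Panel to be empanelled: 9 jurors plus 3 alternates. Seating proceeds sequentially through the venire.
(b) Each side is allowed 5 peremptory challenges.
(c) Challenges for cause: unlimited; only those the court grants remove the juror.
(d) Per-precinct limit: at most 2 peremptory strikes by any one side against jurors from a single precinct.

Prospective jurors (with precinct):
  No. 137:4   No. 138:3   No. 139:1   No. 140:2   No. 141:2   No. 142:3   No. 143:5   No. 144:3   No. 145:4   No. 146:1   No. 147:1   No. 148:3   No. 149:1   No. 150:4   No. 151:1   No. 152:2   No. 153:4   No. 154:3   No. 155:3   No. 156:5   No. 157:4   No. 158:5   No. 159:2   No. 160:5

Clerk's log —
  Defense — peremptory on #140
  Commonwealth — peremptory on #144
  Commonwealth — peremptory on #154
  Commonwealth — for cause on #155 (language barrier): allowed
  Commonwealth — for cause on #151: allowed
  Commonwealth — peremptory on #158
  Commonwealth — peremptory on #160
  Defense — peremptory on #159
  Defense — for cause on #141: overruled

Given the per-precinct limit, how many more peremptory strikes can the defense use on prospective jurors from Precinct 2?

0

Defense peremptories so far: #140, #159 — 2 of 5 used, 3 left overall.
Against Precinct 2: #140, #159 — 2 used; per-precinct cap 2 leaves 0.
Binding limit: min(3, 0) = 0.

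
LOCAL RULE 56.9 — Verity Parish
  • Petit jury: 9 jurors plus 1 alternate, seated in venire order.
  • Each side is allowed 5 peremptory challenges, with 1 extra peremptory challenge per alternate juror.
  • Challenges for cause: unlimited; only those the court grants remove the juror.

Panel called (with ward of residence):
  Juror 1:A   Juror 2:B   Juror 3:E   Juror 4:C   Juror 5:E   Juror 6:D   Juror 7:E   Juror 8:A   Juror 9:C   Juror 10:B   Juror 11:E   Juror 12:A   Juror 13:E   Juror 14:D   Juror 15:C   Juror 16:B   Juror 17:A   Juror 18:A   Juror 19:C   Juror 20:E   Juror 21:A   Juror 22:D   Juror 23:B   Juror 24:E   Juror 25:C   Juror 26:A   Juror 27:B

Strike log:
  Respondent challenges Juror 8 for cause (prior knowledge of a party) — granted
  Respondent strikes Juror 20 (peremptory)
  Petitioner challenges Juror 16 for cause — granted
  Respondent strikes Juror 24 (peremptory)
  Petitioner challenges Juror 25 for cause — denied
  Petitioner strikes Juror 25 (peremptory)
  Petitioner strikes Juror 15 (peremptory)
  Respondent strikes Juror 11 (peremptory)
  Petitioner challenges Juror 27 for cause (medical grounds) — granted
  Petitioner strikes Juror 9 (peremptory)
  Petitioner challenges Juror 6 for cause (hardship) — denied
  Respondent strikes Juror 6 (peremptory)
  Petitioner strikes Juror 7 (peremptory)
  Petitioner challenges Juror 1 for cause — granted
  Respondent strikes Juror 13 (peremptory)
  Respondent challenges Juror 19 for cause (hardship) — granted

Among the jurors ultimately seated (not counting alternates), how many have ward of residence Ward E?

2

Removed: #1, #6, #7, #8, #9, #11, #13, #15, #16, #19, #20, #24, #25, #27.
Seated jurors 1–9: #2, #3, #4, #5, #10, #12, #14, #17, #18 (alternates #21 not counted).
Of those, in Ward E: #3, #5 → 2.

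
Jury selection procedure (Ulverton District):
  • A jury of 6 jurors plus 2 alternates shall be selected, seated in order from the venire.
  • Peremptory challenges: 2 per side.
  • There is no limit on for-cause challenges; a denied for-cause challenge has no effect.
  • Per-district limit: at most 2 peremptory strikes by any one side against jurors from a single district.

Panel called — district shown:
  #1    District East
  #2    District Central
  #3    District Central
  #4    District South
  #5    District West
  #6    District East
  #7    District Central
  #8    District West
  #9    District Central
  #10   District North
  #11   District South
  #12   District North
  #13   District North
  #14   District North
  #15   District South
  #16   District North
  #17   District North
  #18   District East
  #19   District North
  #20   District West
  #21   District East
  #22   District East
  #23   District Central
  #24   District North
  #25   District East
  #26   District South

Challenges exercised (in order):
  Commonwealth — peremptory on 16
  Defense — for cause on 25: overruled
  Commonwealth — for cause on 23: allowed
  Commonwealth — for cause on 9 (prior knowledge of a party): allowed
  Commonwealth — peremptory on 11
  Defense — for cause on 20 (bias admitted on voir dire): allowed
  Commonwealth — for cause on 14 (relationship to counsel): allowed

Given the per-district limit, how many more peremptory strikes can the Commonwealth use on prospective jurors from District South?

Commonwealth peremptories so far: #16, #11 — 2 of 2 used, 0 left overall.
Against District South: #11 — 1 used; per-district cap 2 leaves 1.
Binding limit: min(0, 1) = 0.

0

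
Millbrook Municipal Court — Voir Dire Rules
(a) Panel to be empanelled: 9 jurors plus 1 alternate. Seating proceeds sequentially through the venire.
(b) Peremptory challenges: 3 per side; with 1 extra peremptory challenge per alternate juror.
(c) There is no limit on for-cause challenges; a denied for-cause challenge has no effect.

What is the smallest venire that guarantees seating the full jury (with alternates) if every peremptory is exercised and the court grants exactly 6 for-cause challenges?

24

Seats to fill: 9 + 1 alternates = 10.
Peremptories: 3 + 1×1 = 4 per side × 2 sides = 8.
For-cause removals: 6.
Minimum venire: 10 + 8 + 6 = 24.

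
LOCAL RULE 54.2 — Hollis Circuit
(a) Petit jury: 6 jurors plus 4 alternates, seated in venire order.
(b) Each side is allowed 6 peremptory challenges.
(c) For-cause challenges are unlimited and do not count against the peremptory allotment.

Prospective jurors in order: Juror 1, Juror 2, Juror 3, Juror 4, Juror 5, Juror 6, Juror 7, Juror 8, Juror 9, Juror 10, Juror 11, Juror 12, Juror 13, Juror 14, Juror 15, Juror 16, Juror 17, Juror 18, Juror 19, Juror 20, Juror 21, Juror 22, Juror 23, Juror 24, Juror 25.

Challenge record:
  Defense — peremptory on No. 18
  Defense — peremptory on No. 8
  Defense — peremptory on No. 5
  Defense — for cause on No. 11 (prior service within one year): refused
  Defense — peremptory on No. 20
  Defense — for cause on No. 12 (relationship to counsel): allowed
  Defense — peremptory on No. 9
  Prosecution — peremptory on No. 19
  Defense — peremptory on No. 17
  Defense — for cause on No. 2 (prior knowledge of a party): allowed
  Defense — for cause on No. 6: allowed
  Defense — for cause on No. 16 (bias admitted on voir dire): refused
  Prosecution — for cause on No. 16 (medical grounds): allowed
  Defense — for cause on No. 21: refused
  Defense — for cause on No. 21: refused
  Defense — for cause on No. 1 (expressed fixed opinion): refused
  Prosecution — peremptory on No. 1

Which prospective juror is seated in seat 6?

Removed: #1, #2, #5, #6, #8, #9, #12, #16, #17, #18, #19, #20. (#11, #21 stay — for-cause denied.)
Filling seats in venire order through position 6: #3, #4, #7, #10, #11, #13.
So seat 6 is #13.

13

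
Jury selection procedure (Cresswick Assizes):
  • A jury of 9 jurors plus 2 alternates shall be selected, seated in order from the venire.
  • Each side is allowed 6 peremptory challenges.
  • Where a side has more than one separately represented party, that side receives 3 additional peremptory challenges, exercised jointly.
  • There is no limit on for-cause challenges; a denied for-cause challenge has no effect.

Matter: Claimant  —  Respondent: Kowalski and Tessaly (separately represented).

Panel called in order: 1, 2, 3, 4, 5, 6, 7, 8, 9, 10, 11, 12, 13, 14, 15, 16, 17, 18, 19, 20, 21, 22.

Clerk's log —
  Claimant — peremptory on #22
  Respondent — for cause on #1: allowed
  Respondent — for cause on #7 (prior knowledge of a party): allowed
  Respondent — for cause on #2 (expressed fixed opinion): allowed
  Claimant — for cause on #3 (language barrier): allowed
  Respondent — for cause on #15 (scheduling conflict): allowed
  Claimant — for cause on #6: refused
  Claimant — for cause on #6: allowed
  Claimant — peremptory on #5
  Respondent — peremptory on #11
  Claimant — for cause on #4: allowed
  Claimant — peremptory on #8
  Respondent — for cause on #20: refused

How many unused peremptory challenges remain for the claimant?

Claimant allotment: 6.
Claimant peremptories used: #22, #5, #8 — 3 (for-cause on #3, #6, #6, #4 don't count).
Remaining: 6 − 3 = 3.

3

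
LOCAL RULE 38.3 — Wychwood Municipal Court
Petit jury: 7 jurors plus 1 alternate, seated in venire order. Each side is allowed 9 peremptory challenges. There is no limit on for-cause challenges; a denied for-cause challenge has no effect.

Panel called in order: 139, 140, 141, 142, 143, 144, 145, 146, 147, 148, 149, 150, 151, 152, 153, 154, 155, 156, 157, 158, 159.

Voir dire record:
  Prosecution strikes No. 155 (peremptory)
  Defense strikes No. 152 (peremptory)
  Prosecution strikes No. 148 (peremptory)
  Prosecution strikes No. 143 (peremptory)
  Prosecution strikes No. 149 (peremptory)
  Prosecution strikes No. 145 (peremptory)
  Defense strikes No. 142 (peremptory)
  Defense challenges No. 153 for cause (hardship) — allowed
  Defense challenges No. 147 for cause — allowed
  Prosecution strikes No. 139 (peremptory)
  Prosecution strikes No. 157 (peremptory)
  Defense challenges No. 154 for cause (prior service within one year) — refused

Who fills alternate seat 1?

156

Removed: #139, #142, #143, #145, #147, #148, #149, #152, #153, #155, #157. (#154 stays — for-cause denied.)
Seating in order: seats 1–7 → #140, #141, #144, #146, #150, #151, #154; alternates → #156.
So alternate 1 is #156.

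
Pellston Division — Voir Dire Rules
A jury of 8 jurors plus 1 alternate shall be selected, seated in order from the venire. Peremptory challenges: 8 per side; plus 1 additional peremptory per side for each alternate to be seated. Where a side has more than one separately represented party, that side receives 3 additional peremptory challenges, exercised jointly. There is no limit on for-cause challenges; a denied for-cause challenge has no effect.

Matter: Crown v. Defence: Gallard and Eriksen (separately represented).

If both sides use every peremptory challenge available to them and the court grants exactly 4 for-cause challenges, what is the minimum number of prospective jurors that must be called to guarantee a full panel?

Seats to fill: 8 + 1 alternates = 9.
Peremptories — Crown: 8 + 1×1 = 9; Defence: 8 + 1×1 + 3 = 12; total 21.
For-cause removals: 4.
Minimum venire: 9 + 21 + 4 = 34.

34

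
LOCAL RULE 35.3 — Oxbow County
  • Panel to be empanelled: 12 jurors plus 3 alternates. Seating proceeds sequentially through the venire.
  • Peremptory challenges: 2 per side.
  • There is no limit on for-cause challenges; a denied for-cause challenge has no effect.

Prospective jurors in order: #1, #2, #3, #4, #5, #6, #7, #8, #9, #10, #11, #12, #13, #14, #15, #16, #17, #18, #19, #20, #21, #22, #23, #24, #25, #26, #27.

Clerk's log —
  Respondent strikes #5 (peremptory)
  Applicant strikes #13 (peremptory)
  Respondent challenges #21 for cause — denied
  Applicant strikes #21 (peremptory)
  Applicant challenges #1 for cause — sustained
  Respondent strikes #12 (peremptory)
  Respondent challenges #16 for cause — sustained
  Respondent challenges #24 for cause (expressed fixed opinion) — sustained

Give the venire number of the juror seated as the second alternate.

19

Removed: #1, #5, #12, #13, #16, #21, #24.
Filling seats in venire order through position 14: #2, #3, #4, #6, #7, #8, #9, #10, #11, #14, #15, #17, #18, #19.
So alternate 2 is #19.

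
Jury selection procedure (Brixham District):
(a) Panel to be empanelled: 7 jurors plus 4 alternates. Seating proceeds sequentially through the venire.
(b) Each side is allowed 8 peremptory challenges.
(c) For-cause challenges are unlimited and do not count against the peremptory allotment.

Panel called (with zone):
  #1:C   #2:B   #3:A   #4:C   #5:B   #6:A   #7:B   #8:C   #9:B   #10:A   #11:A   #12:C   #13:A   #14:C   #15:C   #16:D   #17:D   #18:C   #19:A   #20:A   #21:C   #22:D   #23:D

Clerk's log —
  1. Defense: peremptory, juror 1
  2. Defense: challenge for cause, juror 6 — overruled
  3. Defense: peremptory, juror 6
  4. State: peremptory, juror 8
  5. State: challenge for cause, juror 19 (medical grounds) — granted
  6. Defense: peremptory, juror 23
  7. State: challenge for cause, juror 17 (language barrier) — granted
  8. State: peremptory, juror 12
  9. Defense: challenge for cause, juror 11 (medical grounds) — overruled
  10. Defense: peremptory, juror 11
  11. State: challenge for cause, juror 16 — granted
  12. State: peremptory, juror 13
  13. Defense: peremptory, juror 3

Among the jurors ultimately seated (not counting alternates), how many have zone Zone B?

4

Removed: #1, #3, #6, #8, #11, #12, #13, #16, #17, #19, #23.
Seated jurors 1–7: #2, #4, #5, #7, #9, #10, #14 (alternates #15, #18, #20, #21 not counted).
Of those, in Zone B: #2, #5, #7, #9 → 4.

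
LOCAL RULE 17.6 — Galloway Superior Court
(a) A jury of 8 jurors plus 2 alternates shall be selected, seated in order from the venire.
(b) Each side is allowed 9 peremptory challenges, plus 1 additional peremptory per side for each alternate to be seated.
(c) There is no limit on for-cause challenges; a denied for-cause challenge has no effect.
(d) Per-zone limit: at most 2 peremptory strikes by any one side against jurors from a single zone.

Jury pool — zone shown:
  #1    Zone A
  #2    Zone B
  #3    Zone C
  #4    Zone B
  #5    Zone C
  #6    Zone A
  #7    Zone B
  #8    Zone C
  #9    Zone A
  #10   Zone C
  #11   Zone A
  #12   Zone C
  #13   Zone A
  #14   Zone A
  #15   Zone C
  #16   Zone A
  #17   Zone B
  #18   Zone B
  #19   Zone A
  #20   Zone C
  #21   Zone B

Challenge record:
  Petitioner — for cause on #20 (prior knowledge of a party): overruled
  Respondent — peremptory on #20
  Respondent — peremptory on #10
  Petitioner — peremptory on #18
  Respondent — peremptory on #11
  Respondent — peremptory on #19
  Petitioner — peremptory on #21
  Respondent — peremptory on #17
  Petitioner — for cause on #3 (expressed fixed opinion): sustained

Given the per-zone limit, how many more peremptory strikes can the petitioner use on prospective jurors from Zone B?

0

Petitioner peremptories so far: #18, #21 — 2 of 11 used, 9 left overall.
Against Zone B: #18, #21 — 2 used; per-zone cap 2 leaves 0.
Binding limit: min(9, 0) = 0.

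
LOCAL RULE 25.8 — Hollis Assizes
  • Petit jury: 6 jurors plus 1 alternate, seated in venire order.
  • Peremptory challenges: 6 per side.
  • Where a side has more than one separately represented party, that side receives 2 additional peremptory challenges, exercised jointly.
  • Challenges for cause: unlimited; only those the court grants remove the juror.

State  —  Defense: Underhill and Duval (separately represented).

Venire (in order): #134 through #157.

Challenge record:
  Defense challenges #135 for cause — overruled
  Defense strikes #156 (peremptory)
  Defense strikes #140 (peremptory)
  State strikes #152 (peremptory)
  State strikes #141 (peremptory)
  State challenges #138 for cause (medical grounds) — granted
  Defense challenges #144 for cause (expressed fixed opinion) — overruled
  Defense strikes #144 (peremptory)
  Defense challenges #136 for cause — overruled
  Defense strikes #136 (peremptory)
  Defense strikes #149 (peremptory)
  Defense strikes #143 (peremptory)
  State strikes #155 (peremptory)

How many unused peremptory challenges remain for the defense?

2

Defense allotment: 6 base + 2 multi-party = 8.
Defense peremptories used: #156, #140, #144, #136, #149, #143 — 6 (for-cause on #135, #144, #136 don't count).
Remaining: 8 − 6 = 2.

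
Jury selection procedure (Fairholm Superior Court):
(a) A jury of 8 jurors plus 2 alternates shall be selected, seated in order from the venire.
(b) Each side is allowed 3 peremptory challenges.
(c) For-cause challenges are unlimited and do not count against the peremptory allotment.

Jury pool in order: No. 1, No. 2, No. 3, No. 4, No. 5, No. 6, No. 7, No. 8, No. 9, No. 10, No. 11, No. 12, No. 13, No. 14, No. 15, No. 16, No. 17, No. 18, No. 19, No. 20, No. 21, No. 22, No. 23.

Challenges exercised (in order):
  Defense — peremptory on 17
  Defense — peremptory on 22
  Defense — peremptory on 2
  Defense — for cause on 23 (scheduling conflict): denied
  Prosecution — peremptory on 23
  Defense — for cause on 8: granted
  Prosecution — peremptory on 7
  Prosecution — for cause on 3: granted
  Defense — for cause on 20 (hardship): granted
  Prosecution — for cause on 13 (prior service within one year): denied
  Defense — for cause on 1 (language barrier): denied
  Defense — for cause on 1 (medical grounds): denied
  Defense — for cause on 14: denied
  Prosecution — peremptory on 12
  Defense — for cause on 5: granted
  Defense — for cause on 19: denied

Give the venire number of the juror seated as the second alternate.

Removed: #2, #3, #5, #7, #8, #12, #17, #20, #22, #23. (#1, #13, #14, #19 stay — for-cause denied.)
Filling seats in venire order through position 10: #1, #4, #6, #9, #10, #11, #13, #14, #15, #16.
So alternate 2 is #16.

16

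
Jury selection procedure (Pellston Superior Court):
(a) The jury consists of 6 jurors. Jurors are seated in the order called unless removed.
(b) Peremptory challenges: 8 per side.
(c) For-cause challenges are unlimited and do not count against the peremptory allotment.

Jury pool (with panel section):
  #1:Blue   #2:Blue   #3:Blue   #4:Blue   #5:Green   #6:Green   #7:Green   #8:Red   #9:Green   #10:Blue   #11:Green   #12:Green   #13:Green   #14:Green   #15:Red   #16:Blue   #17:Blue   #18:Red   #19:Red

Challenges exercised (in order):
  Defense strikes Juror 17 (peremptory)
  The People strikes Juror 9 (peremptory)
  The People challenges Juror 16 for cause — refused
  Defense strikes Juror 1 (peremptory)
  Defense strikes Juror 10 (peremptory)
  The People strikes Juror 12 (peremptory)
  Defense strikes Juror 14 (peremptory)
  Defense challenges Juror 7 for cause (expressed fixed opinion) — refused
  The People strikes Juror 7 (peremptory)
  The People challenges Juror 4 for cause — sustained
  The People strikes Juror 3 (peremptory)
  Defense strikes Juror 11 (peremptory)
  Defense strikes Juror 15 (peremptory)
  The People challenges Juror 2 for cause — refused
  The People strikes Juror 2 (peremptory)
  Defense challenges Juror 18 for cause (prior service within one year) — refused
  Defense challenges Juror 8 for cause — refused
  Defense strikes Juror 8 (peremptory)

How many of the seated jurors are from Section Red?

2

Removed: #1, #2, #3, #4, #7, #8, #9, #10, #11, #12, #14, #15, #17.
Seated jurors 1–6: #5, #6, #13, #16, #18, #19.
Of those, in Section Red: #18, #19 → 2.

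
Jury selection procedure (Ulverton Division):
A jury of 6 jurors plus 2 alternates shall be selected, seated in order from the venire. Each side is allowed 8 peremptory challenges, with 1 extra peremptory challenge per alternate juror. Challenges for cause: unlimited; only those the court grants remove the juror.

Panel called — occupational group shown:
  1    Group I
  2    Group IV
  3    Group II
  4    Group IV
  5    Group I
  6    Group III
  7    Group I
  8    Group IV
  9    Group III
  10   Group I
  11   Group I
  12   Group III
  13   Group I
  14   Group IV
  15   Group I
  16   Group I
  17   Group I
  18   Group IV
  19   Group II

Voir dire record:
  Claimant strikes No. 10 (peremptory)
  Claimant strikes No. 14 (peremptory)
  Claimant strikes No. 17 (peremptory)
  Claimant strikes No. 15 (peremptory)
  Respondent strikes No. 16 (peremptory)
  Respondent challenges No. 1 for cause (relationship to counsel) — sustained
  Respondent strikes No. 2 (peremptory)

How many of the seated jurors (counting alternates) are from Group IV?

2

Removed: #1, #2, #10, #14, #15, #16, #17.
Seated (8 incl. alternates): #3, #4, #5, #6, #7, #8, #9, #11.
Of those, in Group IV: #4, #8 → 2.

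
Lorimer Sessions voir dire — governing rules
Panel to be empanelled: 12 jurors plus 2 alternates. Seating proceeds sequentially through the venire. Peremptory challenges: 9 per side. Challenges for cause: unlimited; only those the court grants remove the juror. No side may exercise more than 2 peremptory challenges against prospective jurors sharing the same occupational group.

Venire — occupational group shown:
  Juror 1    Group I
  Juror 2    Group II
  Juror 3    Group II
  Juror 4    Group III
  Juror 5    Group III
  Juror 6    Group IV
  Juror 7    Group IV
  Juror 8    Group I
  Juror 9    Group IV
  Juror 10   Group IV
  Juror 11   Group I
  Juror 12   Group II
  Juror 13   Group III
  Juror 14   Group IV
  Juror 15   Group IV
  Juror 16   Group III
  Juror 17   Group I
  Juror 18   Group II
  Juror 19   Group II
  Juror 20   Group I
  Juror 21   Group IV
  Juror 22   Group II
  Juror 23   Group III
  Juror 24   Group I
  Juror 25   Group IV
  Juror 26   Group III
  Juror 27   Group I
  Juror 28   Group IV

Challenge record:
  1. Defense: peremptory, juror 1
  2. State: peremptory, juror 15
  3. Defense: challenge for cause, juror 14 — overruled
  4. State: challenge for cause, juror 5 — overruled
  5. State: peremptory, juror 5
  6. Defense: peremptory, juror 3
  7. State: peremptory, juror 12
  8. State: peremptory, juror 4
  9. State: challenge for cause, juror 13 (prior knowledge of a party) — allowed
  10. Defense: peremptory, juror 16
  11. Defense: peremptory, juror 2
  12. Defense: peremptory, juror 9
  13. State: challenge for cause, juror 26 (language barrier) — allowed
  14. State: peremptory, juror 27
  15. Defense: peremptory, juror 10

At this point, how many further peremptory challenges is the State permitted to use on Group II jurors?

State peremptories so far: #15, #5, #12, #4, #27 — 5 of 9 used, 4 left overall.
Against Group II: #12 — 1 used; per-group cap 2 leaves 1.
Binding limit: min(4, 1) = 1.

1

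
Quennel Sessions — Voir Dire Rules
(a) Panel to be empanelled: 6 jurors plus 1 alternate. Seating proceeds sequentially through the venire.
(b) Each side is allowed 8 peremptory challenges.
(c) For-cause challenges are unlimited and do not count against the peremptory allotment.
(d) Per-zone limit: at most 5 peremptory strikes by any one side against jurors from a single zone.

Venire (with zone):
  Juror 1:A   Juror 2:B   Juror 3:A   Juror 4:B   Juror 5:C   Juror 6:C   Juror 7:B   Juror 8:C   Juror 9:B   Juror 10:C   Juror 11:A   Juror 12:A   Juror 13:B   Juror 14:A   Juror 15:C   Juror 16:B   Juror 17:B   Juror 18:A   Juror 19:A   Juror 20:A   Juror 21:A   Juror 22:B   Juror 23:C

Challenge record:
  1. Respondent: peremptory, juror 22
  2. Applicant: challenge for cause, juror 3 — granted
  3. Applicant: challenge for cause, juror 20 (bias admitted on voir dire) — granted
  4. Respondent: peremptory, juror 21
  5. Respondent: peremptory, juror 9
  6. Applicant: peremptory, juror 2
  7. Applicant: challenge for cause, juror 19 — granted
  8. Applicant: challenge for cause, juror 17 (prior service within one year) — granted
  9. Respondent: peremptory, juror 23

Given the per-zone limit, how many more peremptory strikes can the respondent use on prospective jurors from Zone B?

Respondent peremptories so far: #22, #21, #9, #23 — 4 of 8 used, 4 left overall.
Against Zone B: #22, #9 — 2 used; per-zone cap 5 leaves 3.
Binding limit: min(4, 3) = 3.

3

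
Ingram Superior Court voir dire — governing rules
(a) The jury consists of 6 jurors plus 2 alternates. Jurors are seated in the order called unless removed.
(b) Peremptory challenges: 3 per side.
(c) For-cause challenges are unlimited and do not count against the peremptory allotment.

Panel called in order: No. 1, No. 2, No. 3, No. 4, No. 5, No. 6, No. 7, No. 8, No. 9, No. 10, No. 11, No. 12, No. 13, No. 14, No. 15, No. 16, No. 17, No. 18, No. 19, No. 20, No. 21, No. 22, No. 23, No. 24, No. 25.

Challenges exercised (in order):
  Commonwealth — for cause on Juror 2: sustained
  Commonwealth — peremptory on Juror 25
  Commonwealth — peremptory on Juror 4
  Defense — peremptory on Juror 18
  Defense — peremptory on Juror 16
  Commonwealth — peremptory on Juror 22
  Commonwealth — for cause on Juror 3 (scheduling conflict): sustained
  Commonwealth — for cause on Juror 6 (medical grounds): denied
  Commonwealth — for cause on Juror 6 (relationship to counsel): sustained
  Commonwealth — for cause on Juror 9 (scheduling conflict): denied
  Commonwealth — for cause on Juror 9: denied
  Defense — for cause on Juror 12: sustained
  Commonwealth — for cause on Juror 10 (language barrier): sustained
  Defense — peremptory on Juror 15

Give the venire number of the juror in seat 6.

Removed: #2, #3, #4, #6, #10, #12, #15, #16, #18, #22, #25. (#9 stays — for-cause denied.)
Filling seats in venire order through position 6: #1, #5, #7, #8, #9, #11.
So seat 6 is #11.

11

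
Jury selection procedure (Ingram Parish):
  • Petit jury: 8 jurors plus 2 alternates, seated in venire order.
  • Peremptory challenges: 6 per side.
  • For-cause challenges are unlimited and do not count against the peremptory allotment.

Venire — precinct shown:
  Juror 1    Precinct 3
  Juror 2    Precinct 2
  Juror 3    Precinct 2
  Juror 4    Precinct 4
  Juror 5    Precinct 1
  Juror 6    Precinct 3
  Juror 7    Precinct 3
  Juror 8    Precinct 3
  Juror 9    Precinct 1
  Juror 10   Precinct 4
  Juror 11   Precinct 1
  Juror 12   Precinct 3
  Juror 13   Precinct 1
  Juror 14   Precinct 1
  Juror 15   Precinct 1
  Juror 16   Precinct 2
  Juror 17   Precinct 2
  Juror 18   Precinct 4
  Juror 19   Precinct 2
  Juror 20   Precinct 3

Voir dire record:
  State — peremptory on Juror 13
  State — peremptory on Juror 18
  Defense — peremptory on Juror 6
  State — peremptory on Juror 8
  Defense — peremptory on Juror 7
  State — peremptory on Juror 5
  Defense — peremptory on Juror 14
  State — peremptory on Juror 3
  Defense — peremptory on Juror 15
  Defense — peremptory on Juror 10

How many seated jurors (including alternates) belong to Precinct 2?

4

Removed: #3, #5, #6, #7, #8, #10, #13, #14, #15, #18.
Seated (10 incl. alternates): #1, #2, #4, #9, #11, #12, #16, #17, #19, #20.
Of those, in Precinct 2: #2, #16, #17, #19 → 4.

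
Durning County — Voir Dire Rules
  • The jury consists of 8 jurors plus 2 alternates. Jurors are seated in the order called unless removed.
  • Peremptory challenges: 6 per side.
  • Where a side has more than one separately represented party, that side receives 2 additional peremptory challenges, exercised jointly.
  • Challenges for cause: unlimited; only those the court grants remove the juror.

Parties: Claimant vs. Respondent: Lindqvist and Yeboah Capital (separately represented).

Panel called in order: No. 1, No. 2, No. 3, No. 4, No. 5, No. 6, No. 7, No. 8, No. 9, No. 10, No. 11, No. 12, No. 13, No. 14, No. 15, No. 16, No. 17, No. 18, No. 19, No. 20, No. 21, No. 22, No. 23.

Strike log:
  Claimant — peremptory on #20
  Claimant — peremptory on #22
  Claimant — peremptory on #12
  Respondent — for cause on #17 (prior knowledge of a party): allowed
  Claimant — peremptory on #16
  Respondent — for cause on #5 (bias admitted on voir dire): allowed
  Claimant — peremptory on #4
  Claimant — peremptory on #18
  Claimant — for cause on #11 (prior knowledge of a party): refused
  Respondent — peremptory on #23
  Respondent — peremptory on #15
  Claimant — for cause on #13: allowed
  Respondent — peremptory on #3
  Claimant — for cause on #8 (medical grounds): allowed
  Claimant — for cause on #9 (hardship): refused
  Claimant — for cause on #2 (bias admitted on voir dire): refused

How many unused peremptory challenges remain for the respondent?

5

Respondent allotment: 6 base + 2 multi-party = 8.
Respondent peremptories used: #23, #15, #3 — 3 (for-cause on #17, #5 don't count).
Remaining: 8 − 3 = 5.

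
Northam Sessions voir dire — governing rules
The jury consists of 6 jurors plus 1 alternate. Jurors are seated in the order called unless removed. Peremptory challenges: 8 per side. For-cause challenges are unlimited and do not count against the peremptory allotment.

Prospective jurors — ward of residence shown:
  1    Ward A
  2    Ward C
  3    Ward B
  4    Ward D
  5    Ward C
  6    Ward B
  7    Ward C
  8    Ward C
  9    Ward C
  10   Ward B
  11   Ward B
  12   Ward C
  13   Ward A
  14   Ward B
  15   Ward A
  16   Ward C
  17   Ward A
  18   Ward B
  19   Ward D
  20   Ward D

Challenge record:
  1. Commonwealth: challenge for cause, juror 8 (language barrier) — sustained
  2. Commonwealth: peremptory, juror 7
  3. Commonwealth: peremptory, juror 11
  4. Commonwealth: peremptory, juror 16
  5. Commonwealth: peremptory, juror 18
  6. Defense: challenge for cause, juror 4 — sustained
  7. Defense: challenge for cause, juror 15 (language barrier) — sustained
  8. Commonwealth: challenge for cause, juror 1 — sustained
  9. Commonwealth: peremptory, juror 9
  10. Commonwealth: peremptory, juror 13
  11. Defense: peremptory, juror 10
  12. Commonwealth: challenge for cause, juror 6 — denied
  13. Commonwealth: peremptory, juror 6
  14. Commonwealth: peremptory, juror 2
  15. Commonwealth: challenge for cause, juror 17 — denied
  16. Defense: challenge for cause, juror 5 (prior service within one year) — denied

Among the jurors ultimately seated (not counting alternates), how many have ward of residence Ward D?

1

Removed: #1, #2, #4, #6, #7, #8, #9, #10, #11, #13, #15, #16, #18.
Seated jurors 1–6: #3, #5, #12, #14, #17, #19 (alternates #20 not counted).
Of those, in Ward D: #19 → 1.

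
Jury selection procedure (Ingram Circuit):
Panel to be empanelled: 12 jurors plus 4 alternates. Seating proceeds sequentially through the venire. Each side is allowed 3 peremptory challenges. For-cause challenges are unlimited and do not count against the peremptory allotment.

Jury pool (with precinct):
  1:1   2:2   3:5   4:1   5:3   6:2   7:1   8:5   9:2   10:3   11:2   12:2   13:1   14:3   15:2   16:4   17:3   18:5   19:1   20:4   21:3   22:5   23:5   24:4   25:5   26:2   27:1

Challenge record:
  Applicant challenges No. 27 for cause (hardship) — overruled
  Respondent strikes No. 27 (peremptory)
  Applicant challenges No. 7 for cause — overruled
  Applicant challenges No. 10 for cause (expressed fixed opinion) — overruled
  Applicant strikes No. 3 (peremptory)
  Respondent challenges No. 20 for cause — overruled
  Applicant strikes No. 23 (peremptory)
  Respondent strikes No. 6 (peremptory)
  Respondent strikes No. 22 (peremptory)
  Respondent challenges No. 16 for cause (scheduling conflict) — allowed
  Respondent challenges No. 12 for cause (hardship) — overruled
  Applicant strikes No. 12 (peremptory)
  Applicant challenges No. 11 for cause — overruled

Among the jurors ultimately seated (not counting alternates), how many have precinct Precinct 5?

Removed: #3, #6, #12, #16, #22, #23, #27.
Seated jurors 1–12: #1, #2, #4, #5, #7, #8, #9, #10, #11, #13, #14, #15 (alternates #17, #18, #19, #20 not counted).
Of those, in Precinct 5: #8 → 1.

1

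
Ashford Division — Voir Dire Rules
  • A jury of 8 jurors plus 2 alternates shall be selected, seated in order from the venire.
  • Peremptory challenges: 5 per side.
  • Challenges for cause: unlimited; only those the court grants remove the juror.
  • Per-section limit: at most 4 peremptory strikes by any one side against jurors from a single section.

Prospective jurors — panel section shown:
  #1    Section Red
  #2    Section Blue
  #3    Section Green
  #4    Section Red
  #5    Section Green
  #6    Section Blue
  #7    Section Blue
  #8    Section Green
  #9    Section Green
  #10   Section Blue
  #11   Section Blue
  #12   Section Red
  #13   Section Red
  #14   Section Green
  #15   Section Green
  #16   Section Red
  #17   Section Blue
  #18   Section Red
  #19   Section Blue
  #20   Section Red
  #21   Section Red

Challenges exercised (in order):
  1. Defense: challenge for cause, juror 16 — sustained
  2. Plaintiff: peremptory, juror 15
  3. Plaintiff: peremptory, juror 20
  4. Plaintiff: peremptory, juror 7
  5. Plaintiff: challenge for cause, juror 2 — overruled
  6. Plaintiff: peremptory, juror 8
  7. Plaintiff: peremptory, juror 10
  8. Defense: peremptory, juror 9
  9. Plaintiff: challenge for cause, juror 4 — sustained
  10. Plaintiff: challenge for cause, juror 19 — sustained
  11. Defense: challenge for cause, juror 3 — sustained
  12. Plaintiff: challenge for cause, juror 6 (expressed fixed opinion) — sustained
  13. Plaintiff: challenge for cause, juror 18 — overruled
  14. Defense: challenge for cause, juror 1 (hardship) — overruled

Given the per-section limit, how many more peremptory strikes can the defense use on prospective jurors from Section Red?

Defense peremptories so far: #9 — 1 of 5 used, 4 left overall.
Against Section Red: none yet — per-section cap 4 leaves 4.
Binding limit: min(4, 4) = 4.

4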